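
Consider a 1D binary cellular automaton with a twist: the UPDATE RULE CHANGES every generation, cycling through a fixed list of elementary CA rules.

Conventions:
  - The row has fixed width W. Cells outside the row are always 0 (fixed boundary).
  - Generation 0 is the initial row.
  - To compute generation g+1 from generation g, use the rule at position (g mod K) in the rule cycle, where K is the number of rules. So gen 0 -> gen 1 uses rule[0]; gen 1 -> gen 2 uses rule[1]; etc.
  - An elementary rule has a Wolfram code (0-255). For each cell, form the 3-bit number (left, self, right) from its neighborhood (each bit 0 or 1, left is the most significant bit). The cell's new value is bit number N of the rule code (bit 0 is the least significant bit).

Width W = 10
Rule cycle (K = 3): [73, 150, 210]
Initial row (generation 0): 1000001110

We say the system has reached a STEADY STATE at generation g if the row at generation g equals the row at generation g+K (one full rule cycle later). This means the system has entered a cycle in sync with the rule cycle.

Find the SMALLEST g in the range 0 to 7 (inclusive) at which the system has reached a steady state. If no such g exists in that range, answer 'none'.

Gen 0: 1000001110
Gen 1 (rule 73): 0011101010
Gen 2 (rule 150): 0101001011
Gen 3 (rule 210): 1000110001
Gen 4 (rule 73): 0010110100
Gen 5 (rule 150): 0110000110
Gen 6 (rule 210): 1011001011
Gen 7 (rule 73): 0011000011
Gen 8 (rule 150): 0100100100
Gen 9 (rule 210): 1011011010
Gen 10 (rule 73): 0011011000

Answer: none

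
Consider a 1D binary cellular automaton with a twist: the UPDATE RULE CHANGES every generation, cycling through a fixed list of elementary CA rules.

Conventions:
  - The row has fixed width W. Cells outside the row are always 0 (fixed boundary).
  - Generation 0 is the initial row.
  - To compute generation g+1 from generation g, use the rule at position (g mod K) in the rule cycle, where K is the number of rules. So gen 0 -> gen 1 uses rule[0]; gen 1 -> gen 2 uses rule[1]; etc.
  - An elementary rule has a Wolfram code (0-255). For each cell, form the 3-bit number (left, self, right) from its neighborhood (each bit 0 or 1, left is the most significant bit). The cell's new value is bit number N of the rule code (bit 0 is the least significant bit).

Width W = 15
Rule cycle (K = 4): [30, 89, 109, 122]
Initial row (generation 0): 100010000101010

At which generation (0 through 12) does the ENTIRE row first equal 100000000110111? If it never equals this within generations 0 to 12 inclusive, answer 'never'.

Gen 0: 100010000101010
Gen 1 (rule 30): 110111001101011
Gen 2 (rule 89): 110101101100011
Gen 3 (rule 109): 111111111101011
Gen 4 (rule 122): 100000000110111
Gen 5 (rule 30): 110000001100100
Gen 6 (rule 89): 111111101110011
Gen 7 (rule 109): 100000111010011
Gen 8 (rule 122): 010001101101111
Gen 9 (rule 30): 111011001001000
Gen 10 (rule 89): 101011100100111
Gen 11 (rule 109): 111110100100101
Gen 12 (rule 122): 100011011011010

Answer: 4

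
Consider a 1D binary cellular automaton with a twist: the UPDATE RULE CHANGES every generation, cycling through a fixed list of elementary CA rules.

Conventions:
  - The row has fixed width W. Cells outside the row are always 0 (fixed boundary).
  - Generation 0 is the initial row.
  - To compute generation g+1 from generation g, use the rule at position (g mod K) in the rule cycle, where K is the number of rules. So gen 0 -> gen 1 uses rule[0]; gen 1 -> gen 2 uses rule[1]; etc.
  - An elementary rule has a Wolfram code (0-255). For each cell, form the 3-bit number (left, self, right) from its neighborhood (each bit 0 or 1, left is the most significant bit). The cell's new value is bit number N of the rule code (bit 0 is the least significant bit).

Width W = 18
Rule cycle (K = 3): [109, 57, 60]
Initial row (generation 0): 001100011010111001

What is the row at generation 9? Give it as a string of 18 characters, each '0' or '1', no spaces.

Answer: 011001111000101110

Derivation:
Gen 0: 001100011010111001
Gen 1 (rule 109): 101101011111101001
Gen 2 (rule 57): 011010110000010100
Gen 3 (rule 60): 010111101000011110
Gen 4 (rule 109): 011100111011010010
Gen 5 (rule 57): 010010100110101001
Gen 6 (rule 60): 011011110101111101
Gen 7 (rule 109): 011110011111000111
Gen 8 (rule 57): 010001010000110100
Gen 9 (rule 60): 011001111000101110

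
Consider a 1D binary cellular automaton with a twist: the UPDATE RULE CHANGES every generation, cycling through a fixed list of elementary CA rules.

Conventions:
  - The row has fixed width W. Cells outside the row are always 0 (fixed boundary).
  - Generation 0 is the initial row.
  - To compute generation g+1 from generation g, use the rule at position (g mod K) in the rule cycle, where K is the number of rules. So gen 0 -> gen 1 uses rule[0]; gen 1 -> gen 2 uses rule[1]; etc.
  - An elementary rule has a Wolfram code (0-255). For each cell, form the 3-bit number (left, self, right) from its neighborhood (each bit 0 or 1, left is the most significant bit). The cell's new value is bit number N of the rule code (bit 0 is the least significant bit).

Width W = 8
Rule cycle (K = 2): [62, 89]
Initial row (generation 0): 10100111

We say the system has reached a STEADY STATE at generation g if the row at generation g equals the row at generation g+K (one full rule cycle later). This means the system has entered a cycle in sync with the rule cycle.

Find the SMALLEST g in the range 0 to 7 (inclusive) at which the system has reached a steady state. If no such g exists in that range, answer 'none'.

Answer: 7

Derivation:
Gen 0: 10100111
Gen 1 (rule 62): 11111100
Gen 2 (rule 89): 10000111
Gen 3 (rule 62): 11001100
Gen 4 (rule 89): 11101111
Gen 5 (rule 62): 10011000
Gen 6 (rule 89): 01011111
Gen 7 (rule 62): 11110000
Gen 8 (rule 89): 10011111
Gen 9 (rule 62): 11110000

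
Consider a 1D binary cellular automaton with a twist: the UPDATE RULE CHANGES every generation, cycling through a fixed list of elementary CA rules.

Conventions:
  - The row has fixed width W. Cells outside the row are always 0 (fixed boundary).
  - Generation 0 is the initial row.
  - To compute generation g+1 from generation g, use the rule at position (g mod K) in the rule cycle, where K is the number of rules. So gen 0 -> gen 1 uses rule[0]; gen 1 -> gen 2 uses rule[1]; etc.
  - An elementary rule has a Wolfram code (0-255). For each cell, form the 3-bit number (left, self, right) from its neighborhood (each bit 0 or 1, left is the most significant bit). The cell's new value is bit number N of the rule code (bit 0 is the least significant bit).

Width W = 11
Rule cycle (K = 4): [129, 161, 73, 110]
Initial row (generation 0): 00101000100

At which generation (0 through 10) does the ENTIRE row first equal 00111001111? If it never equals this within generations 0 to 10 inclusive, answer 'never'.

Answer: 6

Derivation:
Gen 0: 00101000100
Gen 1 (rule 129): 10000010001
Gen 2 (rule 161): 00111000100
Gen 3 (rule 73): 10101010001
Gen 4 (rule 110): 11111110011
Gen 5 (rule 129): 01111100000
Gen 6 (rule 161): 00111001111
Gen 7 (rule 73): 10101001001
Gen 8 (rule 110): 11111011011
Gen 9 (rule 129): 01110000000
Gen 10 (rule 161): 00100111111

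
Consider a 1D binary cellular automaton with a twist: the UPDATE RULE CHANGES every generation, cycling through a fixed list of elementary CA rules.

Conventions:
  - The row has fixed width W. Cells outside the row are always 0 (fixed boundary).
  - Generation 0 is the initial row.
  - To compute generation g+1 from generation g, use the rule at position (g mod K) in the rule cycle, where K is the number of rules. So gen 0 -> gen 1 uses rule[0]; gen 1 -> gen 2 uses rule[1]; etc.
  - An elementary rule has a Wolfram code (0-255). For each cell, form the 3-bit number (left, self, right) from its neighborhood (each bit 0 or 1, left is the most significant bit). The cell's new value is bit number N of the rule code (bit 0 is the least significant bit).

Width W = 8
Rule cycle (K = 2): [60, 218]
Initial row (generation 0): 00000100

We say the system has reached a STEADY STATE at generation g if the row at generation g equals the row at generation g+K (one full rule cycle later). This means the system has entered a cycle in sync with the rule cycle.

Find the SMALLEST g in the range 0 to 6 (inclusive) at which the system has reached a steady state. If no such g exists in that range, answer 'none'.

Answer: none

Derivation:
Gen 0: 00000100
Gen 1 (rule 60): 00000110
Gen 2 (rule 218): 00001111
Gen 3 (rule 60): 00001000
Gen 4 (rule 218): 00010100
Gen 5 (rule 60): 00011110
Gen 6 (rule 218): 00111111
Gen 7 (rule 60): 00100000
Gen 8 (rule 218): 01010000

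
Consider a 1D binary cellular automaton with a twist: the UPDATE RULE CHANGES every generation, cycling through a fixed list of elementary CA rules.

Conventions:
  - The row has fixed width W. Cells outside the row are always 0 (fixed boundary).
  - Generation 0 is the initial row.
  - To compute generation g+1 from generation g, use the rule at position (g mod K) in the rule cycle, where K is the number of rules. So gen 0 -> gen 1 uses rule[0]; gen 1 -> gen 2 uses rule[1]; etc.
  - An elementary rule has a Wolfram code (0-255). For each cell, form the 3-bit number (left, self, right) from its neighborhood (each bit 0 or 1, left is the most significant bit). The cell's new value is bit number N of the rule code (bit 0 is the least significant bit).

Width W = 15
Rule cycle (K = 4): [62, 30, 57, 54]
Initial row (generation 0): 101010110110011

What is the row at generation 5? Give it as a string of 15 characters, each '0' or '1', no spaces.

Answer: 110000110000001

Derivation:
Gen 0: 101010110110011
Gen 1 (rule 62): 111111101101110
Gen 2 (rule 30): 100000001001001
Gen 3 (rule 57): 011111100100100
Gen 4 (rule 54): 100000011111110
Gen 5 (rule 62): 110000110000001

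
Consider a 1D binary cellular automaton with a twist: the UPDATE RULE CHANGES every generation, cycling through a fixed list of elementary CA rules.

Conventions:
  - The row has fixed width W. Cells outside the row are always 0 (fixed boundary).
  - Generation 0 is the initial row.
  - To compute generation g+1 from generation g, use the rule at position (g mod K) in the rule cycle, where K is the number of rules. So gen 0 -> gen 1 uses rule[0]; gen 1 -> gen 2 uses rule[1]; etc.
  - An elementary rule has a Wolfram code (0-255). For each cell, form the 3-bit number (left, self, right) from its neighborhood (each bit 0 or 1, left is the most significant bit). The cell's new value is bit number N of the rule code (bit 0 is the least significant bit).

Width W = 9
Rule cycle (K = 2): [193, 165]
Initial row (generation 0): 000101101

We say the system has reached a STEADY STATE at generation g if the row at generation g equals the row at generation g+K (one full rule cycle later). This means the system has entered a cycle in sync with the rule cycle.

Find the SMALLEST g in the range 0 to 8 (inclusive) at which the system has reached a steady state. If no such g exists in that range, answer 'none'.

Answer: none

Derivation:
Gen 0: 000101101
Gen 1 (rule 193): 110000100
Gen 2 (rule 165): 000110101
Gen 3 (rule 193): 110010000
Gen 4 (rule 165): 000010111
Gen 5 (rule 193): 111000011
Gen 6 (rule 165): 010011000
Gen 7 (rule 193): 000001011
Gen 8 (rule 165): 111101100
Gen 9 (rule 193): 011100101
Gen 10 (rule 165): 001000111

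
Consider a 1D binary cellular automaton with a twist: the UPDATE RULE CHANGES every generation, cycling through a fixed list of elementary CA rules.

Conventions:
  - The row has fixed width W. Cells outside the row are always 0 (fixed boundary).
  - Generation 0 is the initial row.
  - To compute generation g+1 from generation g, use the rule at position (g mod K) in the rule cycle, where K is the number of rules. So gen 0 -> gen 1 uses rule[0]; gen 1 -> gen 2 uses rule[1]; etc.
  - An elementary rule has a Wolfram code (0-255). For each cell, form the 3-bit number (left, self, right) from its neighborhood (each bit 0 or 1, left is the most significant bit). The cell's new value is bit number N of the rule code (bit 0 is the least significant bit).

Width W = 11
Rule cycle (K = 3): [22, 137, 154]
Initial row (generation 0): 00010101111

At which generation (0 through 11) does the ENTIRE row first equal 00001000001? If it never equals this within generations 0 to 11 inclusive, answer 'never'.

Gen 0: 00010101111
Gen 1 (rule 22): 00110100000
Gen 2 (rule 137): 10100001111
Gen 3 (rule 154): 00010011110
Gen 4 (rule 22): 00111100001
Gen 5 (rule 137): 10111001100
Gen 6 (rule 154): 00110111010
Gen 7 (rule 22): 01000000011
Gen 8 (rule 137): 00011111010
Gen 9 (rule 154): 00111110001
Gen 10 (rule 22): 01000001011
Gen 11 (rule 137): 00011100010

Answer: never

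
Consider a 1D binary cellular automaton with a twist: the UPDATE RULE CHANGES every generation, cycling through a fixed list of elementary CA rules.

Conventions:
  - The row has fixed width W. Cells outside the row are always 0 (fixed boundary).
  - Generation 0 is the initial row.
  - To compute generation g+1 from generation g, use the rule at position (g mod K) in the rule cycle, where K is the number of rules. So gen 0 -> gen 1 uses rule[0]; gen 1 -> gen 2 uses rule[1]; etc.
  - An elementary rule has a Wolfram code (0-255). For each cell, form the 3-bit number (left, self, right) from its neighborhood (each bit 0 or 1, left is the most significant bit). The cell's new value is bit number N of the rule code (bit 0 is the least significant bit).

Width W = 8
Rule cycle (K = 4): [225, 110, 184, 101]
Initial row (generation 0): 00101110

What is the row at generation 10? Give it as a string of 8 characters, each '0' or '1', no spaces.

Answer: 00111000

Derivation:
Gen 0: 00101110
Gen 1 (rule 225): 10010110
Gen 2 (rule 110): 10111110
Gen 3 (rule 184): 01111101
Gen 4 (rule 101): 00000111
Gen 5 (rule 225): 11110011
Gen 6 (rule 110): 10010111
Gen 7 (rule 184): 01001110
Gen 8 (rule 101): 01000010
Gen 9 (rule 225): 00011000
Gen 10 (rule 110): 00111000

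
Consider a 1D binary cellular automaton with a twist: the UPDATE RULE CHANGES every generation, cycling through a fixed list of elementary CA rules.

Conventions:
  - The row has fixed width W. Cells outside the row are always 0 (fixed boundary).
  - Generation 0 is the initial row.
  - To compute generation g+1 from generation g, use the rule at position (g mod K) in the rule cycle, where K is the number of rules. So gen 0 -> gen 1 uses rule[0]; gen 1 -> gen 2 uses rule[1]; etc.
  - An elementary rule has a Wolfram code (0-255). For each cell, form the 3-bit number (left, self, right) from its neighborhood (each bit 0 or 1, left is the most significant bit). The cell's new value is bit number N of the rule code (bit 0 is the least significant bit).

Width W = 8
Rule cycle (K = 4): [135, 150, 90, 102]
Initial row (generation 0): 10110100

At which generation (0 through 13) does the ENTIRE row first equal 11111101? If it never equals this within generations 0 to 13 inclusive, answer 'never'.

Gen 0: 10110100
Gen 1 (rule 135): 10000101
Gen 2 (rule 150): 11001101
Gen 3 (rule 90): 11111100
Gen 4 (rule 102): 00000100
Gen 5 (rule 135): 11111101
Gen 6 (rule 150): 01111001
Gen 7 (rule 90): 11001110
Gen 8 (rule 102): 01010010
Gen 9 (rule 135): 11010110
Gen 10 (rule 150): 00010001
Gen 11 (rule 90): 00101010
Gen 12 (rule 102): 01111110
Gen 13 (rule 135): 10111100

Answer: 5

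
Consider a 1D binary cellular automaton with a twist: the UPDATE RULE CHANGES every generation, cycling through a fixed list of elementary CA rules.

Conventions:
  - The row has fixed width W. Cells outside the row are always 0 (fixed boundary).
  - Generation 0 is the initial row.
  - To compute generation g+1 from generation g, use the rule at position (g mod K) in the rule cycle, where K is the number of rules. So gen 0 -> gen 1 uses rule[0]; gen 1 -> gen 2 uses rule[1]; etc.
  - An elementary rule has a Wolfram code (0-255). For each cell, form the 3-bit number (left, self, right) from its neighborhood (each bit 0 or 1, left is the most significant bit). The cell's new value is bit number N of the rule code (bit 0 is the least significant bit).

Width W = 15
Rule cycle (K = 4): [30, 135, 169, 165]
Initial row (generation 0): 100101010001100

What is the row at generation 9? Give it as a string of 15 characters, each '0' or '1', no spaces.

Gen 0: 100101010001100
Gen 1 (rule 30): 111101011011010
Gen 2 (rule 135): 011001000000010
Gen 3 (rule 169): 010000011111000
Gen 4 (rule 165): 010111001110011
Gen 5 (rule 30): 110100111001110
Gen 6 (rule 135): 000101010010100
Gen 7 (rule 169): 110010100001001
Gen 8 (rule 165): 000011101101001
Gen 9 (rule 30): 000110001001111

Answer: 000110001001111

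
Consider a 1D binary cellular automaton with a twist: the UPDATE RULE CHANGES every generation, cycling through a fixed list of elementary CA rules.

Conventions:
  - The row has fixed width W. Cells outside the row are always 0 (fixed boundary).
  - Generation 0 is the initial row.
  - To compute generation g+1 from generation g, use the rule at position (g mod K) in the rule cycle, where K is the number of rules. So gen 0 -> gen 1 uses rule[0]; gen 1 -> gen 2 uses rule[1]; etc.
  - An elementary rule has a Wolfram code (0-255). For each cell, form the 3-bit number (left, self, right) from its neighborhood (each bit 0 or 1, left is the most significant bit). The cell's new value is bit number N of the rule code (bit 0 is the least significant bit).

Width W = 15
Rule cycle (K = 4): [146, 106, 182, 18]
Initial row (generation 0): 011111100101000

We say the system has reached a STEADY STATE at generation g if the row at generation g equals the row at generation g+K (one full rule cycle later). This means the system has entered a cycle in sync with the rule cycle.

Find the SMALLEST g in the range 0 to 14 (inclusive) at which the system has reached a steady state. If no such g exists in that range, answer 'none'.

Gen 0: 011111100101000
Gen 1 (rule 146): 101111011000100
Gen 2 (rule 106): 011001111001000
Gen 3 (rule 182): 100110110111100
Gen 4 (rule 18): 011000000000010
Gen 5 (rule 146): 100100000000101
Gen 6 (rule 106): 001000000001010
Gen 7 (rule 182): 011100000011111
Gen 8 (rule 18): 100010000100000
Gen 9 (rule 146): 010101001010000
Gen 10 (rule 106): 101010010100000
Gen 11 (rule 182): 111111111110000
Gen 12 (rule 18): 000000000001000
Gen 13 (rule 146): 000000000010100
Gen 14 (rule 106): 000000000101000
Gen 15 (rule 182): 000000001111100
Gen 16 (rule 18): 000000010000010
Gen 17 (rule 146): 000000101000101
Gen 18 (rule 106): 000001010001010

Answer: none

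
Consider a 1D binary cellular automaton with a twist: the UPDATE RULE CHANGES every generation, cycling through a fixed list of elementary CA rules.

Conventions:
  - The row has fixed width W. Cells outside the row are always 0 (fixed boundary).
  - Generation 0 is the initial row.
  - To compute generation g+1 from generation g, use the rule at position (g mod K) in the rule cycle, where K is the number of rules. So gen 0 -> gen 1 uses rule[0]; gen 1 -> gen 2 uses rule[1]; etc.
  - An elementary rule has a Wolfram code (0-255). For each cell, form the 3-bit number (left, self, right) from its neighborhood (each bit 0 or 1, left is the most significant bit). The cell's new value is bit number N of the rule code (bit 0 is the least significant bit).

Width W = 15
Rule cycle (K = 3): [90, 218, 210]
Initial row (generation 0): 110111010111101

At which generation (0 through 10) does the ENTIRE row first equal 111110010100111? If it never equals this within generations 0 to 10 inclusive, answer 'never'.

Answer: 5

Derivation:
Gen 0: 110111010111101
Gen 1 (rule 90): 110101000100100
Gen 2 (rule 218): 110000101011010
Gen 3 (rule 210): 011001000001001
Gen 4 (rule 90): 111110100010110
Gen 5 (rule 218): 111110010100111
Gen 6 (rule 210): 011111100011011
Gen 7 (rule 90): 110000110111011
Gen 8 (rule 218): 111001110111011
Gen 9 (rule 210): 011110110011001
Gen 10 (rule 90): 110010111111110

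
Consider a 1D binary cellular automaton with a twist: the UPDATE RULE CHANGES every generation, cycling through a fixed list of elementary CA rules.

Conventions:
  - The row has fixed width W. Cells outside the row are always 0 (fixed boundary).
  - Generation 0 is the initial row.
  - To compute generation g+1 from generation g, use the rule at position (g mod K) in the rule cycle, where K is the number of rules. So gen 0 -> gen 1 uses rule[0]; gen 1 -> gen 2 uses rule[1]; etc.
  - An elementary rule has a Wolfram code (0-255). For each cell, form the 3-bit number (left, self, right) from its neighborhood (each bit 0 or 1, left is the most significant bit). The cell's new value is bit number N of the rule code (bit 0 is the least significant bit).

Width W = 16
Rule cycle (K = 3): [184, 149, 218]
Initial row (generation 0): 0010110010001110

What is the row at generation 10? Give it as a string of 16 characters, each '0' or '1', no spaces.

Gen 0: 0010110010001110
Gen 1 (rule 184): 0001101001001101
Gen 2 (rule 149): 1100001101100001
Gen 3 (rule 218): 1110011101110010
Gen 4 (rule 184): 1101011011101001
Gen 5 (rule 149): 0001000001001101
Gen 6 (rule 218): 0010100010111100
Gen 7 (rule 184): 0001010001111010
Gen 8 (rule 149): 1101011100110011
Gen 9 (rule 218): 1100011111111111
Gen 10 (rule 184): 1010011111111110

Answer: 1010011111111110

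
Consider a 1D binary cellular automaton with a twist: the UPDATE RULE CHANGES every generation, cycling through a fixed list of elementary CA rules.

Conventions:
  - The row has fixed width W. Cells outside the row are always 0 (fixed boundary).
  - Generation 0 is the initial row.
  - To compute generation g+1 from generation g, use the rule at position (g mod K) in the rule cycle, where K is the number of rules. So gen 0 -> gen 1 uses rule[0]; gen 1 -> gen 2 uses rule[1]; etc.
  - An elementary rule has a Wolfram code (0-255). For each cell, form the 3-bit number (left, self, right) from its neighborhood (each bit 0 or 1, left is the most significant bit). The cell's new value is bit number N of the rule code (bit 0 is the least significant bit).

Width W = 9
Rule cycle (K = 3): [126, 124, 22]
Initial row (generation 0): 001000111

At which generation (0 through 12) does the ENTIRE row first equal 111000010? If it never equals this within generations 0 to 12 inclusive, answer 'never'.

Answer: never

Derivation:
Gen 0: 001000111
Gen 1 (rule 126): 011101101
Gen 2 (rule 124): 010111111
Gen 3 (rule 22): 110000000
Gen 4 (rule 126): 111000000
Gen 5 (rule 124): 101100000
Gen 6 (rule 22): 100010000
Gen 7 (rule 126): 110111000
Gen 8 (rule 124): 111101100
Gen 9 (rule 22): 000000010
Gen 10 (rule 126): 000000111
Gen 11 (rule 124): 000000101
Gen 12 (rule 22): 000001101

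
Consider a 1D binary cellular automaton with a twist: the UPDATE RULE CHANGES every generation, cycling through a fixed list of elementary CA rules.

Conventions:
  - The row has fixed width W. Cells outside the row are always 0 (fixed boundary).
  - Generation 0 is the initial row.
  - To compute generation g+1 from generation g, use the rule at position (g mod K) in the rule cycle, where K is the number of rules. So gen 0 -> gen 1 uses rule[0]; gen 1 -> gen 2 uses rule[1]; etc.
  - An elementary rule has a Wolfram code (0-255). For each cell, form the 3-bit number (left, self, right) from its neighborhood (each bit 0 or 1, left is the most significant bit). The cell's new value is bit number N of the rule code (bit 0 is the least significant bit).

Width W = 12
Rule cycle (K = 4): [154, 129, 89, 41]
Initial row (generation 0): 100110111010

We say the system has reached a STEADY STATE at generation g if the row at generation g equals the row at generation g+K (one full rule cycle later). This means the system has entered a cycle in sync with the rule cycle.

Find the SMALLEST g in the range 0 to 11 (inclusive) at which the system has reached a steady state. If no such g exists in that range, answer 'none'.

Gen 0: 100110111010
Gen 1 (rule 154): 011100110001
Gen 2 (rule 129): 001000000100
Gen 3 (rule 89): 100111110011
Gen 4 (rule 41): 000100000010
Gen 5 (rule 154): 001010000101
Gen 6 (rule 129): 100000110000
Gen 7 (rule 89): 011110111111
Gen 8 (rule 41): 010001100000
Gen 9 (rule 154): 101011010000
Gen 10 (rule 129): 000000000111
Gen 11 (rule 89): 111111110101
Gen 12 (rule 41): 100000001010
Gen 13 (rule 154): 010000010001
Gen 14 (rule 129): 000111000100
Gen 15 (rule 89): 110101110011

Answer: none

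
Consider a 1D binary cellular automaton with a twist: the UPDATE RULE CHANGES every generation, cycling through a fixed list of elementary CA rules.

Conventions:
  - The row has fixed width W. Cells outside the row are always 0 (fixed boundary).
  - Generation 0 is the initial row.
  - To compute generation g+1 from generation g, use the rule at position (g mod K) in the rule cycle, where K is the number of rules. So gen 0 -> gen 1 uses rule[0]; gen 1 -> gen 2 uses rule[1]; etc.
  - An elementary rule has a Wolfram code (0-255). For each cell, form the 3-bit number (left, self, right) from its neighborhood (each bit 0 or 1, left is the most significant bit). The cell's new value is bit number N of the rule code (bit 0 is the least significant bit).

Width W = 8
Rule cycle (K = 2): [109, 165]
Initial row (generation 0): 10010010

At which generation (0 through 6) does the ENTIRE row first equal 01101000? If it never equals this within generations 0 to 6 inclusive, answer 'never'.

Gen 0: 10010010
Gen 1 (rule 109): 10010010
Gen 2 (rule 165): 10010010
Gen 3 (rule 109): 10010010
Gen 4 (rule 165): 10010010
Gen 5 (rule 109): 10010010
Gen 6 (rule 165): 10010010

Answer: never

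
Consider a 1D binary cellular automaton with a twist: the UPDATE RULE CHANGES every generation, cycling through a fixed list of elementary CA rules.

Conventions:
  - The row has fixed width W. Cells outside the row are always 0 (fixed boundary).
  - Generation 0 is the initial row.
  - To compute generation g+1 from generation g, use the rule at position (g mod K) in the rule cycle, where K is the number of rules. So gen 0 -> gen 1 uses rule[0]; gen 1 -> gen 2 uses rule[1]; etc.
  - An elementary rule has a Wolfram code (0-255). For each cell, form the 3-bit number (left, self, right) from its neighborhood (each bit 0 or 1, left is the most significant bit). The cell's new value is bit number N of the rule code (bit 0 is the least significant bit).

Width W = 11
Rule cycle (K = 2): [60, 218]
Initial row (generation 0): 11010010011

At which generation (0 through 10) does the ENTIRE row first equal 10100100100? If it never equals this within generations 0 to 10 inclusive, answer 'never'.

Answer: never

Derivation:
Gen 0: 11010010011
Gen 1 (rule 60): 10111011010
Gen 2 (rule 218): 00111011001
Gen 3 (rule 60): 00100110101
Gen 4 (rule 218): 01011110000
Gen 5 (rule 60): 01110001000
Gen 6 (rule 218): 11111010100
Gen 7 (rule 60): 10000111110
Gen 8 (rule 218): 01001111111
Gen 9 (rule 60): 01101000000
Gen 10 (rule 218): 11100100000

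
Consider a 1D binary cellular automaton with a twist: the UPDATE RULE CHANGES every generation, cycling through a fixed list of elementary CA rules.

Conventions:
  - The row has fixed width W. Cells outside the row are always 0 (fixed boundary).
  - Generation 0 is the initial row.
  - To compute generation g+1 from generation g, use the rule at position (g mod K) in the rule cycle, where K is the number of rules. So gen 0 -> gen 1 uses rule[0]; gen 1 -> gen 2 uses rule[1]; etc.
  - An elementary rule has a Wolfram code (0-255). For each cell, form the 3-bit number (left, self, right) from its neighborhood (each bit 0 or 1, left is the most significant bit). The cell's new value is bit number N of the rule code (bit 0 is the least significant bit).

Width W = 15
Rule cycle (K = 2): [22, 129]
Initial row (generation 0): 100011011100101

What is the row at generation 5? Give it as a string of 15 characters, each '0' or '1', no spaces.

Gen 0: 100011011100101
Gen 1 (rule 22): 110100000011101
Gen 2 (rule 129): 000001111001000
Gen 3 (rule 22): 000010000111100
Gen 4 (rule 129): 111000110011001
Gen 5 (rule 22): 000101001100111

Answer: 000101001100111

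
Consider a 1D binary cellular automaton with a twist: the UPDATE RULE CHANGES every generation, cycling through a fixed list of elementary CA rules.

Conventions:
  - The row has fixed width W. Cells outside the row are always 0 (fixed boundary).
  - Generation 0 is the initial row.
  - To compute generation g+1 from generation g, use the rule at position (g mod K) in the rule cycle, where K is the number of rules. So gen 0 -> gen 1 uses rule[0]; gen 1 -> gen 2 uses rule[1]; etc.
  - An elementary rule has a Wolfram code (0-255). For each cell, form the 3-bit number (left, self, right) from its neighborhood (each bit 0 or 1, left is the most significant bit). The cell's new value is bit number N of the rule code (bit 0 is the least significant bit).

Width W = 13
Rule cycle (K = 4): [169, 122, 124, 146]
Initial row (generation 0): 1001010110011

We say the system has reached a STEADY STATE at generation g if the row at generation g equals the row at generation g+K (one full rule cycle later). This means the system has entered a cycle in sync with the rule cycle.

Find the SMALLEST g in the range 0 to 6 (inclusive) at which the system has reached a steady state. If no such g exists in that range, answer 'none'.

Gen 0: 1001010110011
Gen 1 (rule 169): 0000101100010
Gen 2 (rule 122): 0001011110101
Gen 3 (rule 124): 0001110011111
Gen 4 (rule 146): 0010101101110
Gen 5 (rule 169): 1001011011100
Gen 6 (rule 122): 0110111110110
Gen 7 (rule 124): 0111100011111
Gen 8 (rule 146): 1011010101110
Gen 9 (rule 169): 0110101011100
Gen 10 (rule 122): 1111010110110

Answer: none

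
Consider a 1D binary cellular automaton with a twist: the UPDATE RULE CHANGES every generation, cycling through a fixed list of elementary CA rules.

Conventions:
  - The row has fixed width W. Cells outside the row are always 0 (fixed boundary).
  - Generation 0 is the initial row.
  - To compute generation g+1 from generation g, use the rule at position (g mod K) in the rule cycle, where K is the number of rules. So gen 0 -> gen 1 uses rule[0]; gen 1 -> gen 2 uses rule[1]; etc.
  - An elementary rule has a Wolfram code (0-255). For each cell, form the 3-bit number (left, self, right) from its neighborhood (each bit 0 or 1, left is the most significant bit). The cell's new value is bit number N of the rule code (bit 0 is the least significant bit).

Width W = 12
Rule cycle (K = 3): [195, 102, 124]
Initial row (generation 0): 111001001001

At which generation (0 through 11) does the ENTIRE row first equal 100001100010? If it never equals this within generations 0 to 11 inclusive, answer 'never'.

Answer: 8

Derivation:
Gen 0: 111001001001
Gen 1 (rule 195): 011010010010
Gen 2 (rule 102): 101110110110
Gen 3 (rule 124): 111011111111
Gen 4 (rule 195): 011001111111
Gen 5 (rule 102): 101010000001
Gen 6 (rule 124): 111111000001
Gen 7 (rule 195): 011111011110
Gen 8 (rule 102): 100001100010
Gen 9 (rule 124): 110001110011
Gen 10 (rule 195): 010110110101
Gen 11 (rule 102): 111011011111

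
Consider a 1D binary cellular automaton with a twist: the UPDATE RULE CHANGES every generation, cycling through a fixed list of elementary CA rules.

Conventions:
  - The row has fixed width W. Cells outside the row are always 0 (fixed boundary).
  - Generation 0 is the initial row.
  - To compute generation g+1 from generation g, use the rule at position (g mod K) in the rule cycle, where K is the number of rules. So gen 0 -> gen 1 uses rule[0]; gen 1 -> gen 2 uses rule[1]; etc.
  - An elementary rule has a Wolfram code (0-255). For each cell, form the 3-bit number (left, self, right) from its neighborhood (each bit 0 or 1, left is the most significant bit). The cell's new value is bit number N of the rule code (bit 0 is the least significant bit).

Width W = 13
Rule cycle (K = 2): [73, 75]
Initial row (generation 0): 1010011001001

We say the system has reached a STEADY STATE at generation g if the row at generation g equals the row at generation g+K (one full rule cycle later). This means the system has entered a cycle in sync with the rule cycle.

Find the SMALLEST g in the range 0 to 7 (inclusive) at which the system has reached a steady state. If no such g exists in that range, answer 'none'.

Answer: none

Derivation:
Gen 0: 1010011001001
Gen 1 (rule 73): 0000011000000
Gen 2 (rule 75): 1111111011111
Gen 3 (rule 73): 1000001010001
Gen 4 (rule 75): 0011110000110
Gen 5 (rule 73): 1010010110110
Gen 6 (rule 75): 0000100110110
Gen 7 (rule 73): 1110000110110
Gen 8 (rule 75): 1010111110110
Gen 9 (rule 73): 0000100010110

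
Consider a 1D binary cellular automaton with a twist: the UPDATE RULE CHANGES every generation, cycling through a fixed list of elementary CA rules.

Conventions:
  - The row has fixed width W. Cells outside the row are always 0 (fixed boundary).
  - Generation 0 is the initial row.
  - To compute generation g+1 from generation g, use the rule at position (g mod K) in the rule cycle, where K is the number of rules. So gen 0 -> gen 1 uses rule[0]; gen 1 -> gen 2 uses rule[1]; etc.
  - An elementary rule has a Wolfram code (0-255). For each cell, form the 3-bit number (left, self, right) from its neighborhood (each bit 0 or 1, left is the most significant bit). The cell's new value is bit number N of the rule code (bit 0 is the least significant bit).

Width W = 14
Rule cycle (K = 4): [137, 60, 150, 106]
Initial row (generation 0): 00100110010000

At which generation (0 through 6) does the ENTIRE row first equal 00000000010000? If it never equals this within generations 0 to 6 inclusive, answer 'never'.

Answer: 5

Derivation:
Gen 0: 00100110010000
Gen 1 (rule 137): 10000100000111
Gen 2 (rule 60): 11000110000100
Gen 3 (rule 150): 00101001001110
Gen 4 (rule 106): 01010010011010
Gen 5 (rule 137): 00000000010000
Gen 6 (rule 60): 00000000011000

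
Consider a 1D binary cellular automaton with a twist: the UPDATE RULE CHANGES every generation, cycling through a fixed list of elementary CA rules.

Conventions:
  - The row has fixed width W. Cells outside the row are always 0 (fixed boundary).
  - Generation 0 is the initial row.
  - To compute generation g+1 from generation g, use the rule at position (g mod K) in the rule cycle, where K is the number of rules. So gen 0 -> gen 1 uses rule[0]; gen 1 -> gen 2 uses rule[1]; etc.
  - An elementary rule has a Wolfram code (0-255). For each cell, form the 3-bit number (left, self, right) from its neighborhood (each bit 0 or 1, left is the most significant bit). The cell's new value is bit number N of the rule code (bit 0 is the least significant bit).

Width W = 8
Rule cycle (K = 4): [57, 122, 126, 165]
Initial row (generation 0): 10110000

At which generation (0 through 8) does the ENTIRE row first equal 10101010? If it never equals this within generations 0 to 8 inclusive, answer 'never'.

Answer: 6

Derivation:
Gen 0: 10110000
Gen 1 (rule 57): 01101111
Gen 2 (rule 122): 11111001
Gen 3 (rule 126): 10001111
Gen 4 (rule 165): 10100110
Gen 5 (rule 57): 01010101
Gen 6 (rule 122): 10101010
Gen 7 (rule 126): 11111111
Gen 8 (rule 165): 01111110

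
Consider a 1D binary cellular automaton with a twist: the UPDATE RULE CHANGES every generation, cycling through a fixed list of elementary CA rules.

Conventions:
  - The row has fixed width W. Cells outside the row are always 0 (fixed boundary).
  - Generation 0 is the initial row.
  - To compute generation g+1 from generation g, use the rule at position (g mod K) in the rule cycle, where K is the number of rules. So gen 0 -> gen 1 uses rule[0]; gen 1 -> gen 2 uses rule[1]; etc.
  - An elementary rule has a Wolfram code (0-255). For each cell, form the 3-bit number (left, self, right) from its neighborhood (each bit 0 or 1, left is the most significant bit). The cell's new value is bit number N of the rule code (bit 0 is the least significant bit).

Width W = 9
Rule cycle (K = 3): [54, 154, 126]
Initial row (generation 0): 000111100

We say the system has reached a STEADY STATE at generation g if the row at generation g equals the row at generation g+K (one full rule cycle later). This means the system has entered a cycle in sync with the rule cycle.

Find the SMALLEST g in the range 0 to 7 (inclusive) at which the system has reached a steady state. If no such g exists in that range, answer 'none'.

Gen 0: 000111100
Gen 1 (rule 54): 001000010
Gen 2 (rule 154): 010100101
Gen 3 (rule 126): 111111111
Gen 4 (rule 54): 000000000
Gen 5 (rule 154): 000000000
Gen 6 (rule 126): 000000000
Gen 7 (rule 54): 000000000
Gen 8 (rule 154): 000000000
Gen 9 (rule 126): 000000000
Gen 10 (rule 54): 000000000

Answer: 4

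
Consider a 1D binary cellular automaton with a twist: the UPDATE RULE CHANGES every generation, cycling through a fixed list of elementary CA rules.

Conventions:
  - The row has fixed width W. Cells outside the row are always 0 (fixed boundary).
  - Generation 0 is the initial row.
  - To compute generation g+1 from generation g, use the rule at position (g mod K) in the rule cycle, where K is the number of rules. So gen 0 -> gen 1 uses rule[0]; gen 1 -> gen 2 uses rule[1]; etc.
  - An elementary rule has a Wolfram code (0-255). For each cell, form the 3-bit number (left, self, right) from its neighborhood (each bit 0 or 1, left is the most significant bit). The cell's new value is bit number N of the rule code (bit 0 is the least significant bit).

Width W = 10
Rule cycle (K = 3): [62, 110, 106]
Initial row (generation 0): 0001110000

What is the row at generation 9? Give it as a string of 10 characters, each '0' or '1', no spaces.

Answer: 0000101110

Derivation:
Gen 0: 0001110000
Gen 1 (rule 62): 0011001000
Gen 2 (rule 110): 0111011000
Gen 3 (rule 106): 1101111000
Gen 4 (rule 62): 1011000100
Gen 5 (rule 110): 1111001100
Gen 6 (rule 106): 1001011100
Gen 7 (rule 62): 1111110010
Gen 8 (rule 110): 1000010110
Gen 9 (rule 106): 0000101110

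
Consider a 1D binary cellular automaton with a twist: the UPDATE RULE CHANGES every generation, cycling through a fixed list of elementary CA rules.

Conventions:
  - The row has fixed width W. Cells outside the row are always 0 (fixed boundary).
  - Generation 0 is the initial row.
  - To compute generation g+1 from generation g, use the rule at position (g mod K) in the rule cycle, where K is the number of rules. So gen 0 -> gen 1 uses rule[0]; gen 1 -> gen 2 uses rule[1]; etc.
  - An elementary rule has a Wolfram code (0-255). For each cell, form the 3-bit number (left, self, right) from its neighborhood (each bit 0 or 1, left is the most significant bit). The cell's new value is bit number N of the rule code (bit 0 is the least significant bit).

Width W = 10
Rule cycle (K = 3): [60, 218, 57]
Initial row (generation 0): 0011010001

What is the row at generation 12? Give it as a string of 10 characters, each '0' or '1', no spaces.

Gen 0: 0011010001
Gen 1 (rule 60): 0010111001
Gen 2 (rule 218): 0100111110
Gen 3 (rule 57): 0010100001
Gen 4 (rule 60): 0011110001
Gen 5 (rule 218): 0111111010
Gen 6 (rule 57): 0100000101
Gen 7 (rule 60): 0110000111
Gen 8 (rule 218): 1111001111
Gen 9 (rule 57): 1000101000
Gen 10 (rule 60): 1100111100
Gen 11 (rule 218): 1111111110
Gen 12 (rule 57): 1000000001

Answer: 1000000001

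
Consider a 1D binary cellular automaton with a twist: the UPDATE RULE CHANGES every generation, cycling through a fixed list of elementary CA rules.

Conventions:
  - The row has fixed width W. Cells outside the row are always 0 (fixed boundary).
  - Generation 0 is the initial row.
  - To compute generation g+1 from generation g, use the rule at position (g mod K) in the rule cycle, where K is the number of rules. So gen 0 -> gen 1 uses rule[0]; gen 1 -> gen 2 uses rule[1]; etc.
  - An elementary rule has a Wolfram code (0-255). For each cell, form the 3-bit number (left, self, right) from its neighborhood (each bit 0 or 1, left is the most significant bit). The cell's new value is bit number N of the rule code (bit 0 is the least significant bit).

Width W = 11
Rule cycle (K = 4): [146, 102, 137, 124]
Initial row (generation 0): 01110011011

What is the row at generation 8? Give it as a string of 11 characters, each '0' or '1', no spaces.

Gen 0: 01110011011
Gen 1 (rule 146): 10101100000
Gen 2 (rule 102): 11110100000
Gen 3 (rule 137): 11100001111
Gen 4 (rule 124): 10110001001
Gen 5 (rule 146): 00001010110
Gen 6 (rule 102): 00011111010
Gen 7 (rule 137): 11011110000
Gen 8 (rule 124): 11110011000

Answer: 11110011000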